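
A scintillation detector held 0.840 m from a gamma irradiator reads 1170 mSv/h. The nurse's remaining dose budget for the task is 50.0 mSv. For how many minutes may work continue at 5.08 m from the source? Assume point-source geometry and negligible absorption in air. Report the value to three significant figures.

Since intensity falls as 1/r², rate at 5.08 m:
(0.840/5.08)² = 0.02734, so 1170 × 0.02734 = 31.99 mSv/h.
Stay time = 50.0 mSv ÷ 31.99 mSv/h = 1.563 h = 93.78 min.

93.8 min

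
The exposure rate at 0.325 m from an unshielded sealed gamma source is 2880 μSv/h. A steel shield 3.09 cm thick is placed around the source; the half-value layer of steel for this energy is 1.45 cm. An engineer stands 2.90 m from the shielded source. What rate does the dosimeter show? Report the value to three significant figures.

8.26 μSv/h

Distance alone: (0.325/2.90)² = 0.01256, so 2880 × 0.01256 = 36.17 μSv/h.
Shield: 3.09/1.45 = 2.131 half-value layers → attenuation 2^(−2.131) = 0.2283.
Combined: 36.17 × 0.2283 = 8.258 μSv/h.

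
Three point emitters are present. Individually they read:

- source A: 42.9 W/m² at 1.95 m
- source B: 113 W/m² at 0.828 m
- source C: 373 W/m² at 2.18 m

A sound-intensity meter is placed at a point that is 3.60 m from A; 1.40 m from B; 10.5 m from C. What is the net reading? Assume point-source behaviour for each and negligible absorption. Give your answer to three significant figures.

68.2 W/m²

By superposition, sum each source's inverse-square contribution:
A: 42.9 × (1.95/3.60)² = 12.59 W/m²
B: 113 × (0.828/1.40)² = 39.53 W/m²
C: 373 × (2.18/10.5)² = 16.08 W/m²
Total = 12.59 + 39.53 + 16.08 = 68.20 W/m².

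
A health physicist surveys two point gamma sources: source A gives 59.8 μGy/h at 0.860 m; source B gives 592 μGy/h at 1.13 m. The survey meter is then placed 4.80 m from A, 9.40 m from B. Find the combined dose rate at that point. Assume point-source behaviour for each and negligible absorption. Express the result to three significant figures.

By superposition, sum each source's inverse-square contribution:
A: 59.8 × (0.860/4.80)² = 1.920 μGy/h
B: 592 × (1.13/9.40)² = 8.555 μGy/h
Total = 1.920 + 8.555 = 10.47 μGy/h.

10.5 μGy/h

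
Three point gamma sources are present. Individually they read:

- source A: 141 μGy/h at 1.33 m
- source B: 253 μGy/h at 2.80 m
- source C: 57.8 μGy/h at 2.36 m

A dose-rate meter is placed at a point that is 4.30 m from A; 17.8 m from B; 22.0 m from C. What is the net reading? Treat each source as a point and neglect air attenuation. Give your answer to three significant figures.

20.4 μGy/h

By superposition, sum each source's inverse-square contribution:
A: 141 × (1.33/4.30)² = 13.49 μGy/h
B: 253 × (2.80/17.8)² = 6.260 μGy/h
C: 57.8 × (2.36/22.0)² = 0.6651 μGy/h
Total = 13.49 + 6.260 + 0.6651 = 20.42 μGy/h.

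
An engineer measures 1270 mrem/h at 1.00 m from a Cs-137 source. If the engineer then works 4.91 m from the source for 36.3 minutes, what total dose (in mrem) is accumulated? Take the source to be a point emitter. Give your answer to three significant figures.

31.9 mrem

Using I₁d₁² = I₂d₂², rate at 4.91 m:
(1.00/4.91)² = 0.04148, so 1270 × 0.04148 = 52.68 mrem/h.
Dose = rate × time = 52.68 mrem/h × 0.6050 h = 31.87 mrem.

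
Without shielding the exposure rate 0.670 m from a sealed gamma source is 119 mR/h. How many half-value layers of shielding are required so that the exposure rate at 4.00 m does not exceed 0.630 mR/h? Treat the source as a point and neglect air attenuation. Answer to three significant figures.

At 4.00 m, distance alone gives 119 × (0.670/4.00)² = 119 × 0.02806 = 3.339 mR/h.
Further attenuation needed: 3.339/0.630 = 5.300.
n = log₂(5.300) = 2.406 half-value layers.

2.41 half-value layers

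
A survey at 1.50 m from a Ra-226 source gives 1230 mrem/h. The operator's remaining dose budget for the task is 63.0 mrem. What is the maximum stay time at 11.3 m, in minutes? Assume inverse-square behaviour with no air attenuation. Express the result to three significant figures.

By the inverse-square law, rate at 11.3 m:
1230 × (1.50/11.3)² = 1230 × 0.01762 = 21.67 mrem/h.
Stay time = 63.0 mrem ÷ 21.67 mrem/h = 2.907 h = 174.4 min.

174 min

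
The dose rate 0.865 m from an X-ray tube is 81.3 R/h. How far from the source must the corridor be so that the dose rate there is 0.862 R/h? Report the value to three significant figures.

8.40 m

Intensity scales as (d₁/d₂)², so d₂ = d₁·√(I₁/I₂).
I₁/I₂ = 81.3/0.862 = 94.32, so d₂ = 0.865 × √94.32 = 8.401 m.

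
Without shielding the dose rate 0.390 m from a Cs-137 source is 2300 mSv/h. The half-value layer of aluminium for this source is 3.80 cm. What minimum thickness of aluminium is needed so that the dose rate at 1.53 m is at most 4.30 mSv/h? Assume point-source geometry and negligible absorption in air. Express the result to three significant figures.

19.5 cm

At 1.53 m, distance alone gives (0.390/1.53)² = 0.06498, so 2300 × 0.06498 = 149.5 mSv/h.
Further attenuation needed: 149.5/4.30 = 34.77.
n = log₂(34.77) = 5.120 half-value layers.
Thickness = 5.120 × 3.80 cm = 19.46 cm.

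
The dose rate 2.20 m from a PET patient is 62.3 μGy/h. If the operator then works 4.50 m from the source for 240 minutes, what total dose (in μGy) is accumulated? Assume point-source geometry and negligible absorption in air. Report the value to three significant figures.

Applying the 1/r² law, rate at 4.50 m:
(2.20/4.50)² = 0.2390, so 62.3 × 0.2390 = 14.89 μGy/h.
Dose = rate × time = 14.89 μGy/h × 4.000 h = 59.56 μGy.

59.6 μGy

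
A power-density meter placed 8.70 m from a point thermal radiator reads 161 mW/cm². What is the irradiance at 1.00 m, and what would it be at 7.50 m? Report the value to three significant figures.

Intensity scales as (d₁/d₂)², so
At 1.00 m: 161 × (8.70/1.00)² = 161 × 75.69 = 12190 mW/cm²
At 7.50 m: (1.00/7.50)² = 0.01778, so 12190 × 0.01778 = 216.7 mW/cm².

12200 mW/cm²; 217 mW/cm²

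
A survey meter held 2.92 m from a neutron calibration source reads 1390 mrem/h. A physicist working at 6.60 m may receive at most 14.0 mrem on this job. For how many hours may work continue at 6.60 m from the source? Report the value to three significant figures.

Since intensity falls as 1/r², rate at 6.60 m:
(2.92/6.60)² = 0.1957, so 1390 × 0.1957 = 272.0 mrem/h.
Stay time = 14.0 mrem ÷ 272.0 mrem/h = 0.05147 h.

0.0515 h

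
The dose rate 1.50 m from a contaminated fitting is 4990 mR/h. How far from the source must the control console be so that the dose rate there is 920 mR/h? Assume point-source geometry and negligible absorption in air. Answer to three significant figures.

3.49 m

Intensity scales as (d₁/d₂)², so d₂ = d₁·√(I₁/I₂).
I₁/I₂ = 4990/920 = 5.424, so d₂ = 1.50 × √5.424 = 3.493 m.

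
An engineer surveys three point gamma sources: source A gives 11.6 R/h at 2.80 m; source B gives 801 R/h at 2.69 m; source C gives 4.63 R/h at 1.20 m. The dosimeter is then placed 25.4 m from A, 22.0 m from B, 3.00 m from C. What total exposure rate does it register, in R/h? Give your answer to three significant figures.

12.9 R/h

By superposition, sum each source's inverse-square contribution:
A: 11.6 × (2.80/25.4)² = 0.1410 R/h
B: 801 × (2.69/22.0)² = 11.98 R/h
C: 4.63 × (1.20/3.00)² = 0.7408 R/h
Total = 0.1410 + 11.98 + 0.7408 = 12.86 R/h.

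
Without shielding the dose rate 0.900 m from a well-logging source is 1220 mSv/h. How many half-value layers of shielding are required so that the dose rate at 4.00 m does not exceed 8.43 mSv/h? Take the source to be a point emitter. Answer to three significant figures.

At 4.00 m, distance alone gives 1220 × (0.900/4.00)² = 1220 × 0.05063 = 61.77 mSv/h.
Further attenuation needed: 61.77/8.43 = 7.327.
n = log₂(7.327) = 2.873 half-value layers.

2.87 half-value layers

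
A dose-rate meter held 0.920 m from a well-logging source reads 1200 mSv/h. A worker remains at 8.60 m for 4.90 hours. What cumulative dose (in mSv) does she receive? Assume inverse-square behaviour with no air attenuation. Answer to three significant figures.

Since intensity falls as 1/r², rate at 8.60 m:
1200 × (0.920/8.60)² = 1200 × 0.01144 = 13.73 mSv/h.
Dose = rate × time = 13.73 mSv/h × 4.900 h = 67.28 mSv.

67.3 mSv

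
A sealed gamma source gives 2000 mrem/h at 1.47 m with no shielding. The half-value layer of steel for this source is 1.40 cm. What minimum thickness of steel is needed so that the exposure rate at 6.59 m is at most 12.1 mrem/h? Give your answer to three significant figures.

4.26 cm

At 6.59 m, distance alone gives (1.47/6.59)² = 0.04976, so 2000 × 0.04976 = 99.52 mrem/h.
Further attenuation needed: 99.52/12.1 = 8.225.
n = log₂(8.225) = 3.040 half-value layers.
Thickness = 3.040 × 1.40 cm = 4.256 cm.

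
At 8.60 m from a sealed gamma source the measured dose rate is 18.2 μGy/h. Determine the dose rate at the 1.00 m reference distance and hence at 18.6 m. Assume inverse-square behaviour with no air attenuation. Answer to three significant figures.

By the inverse-square law,
At 1.00 m: 18.2 × (8.60/1.00)² = 18.2 × 73.96 = 1346 μGy/h
At 18.6 m: (1.00/18.6)² = 0.002891, so 1346 × 0.002891 = 3.891 μGy/h.

1350 μGy/h; 3.89 μGy/h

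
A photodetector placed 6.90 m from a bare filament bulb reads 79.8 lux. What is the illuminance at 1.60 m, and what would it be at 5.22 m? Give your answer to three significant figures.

By the inverse-square law,
At 1.60 m: (6.90/1.60)² = 18.60, so 79.8 × 18.60 = 1484 lux
At 5.22 m: (1.60/5.22)² = 0.09395, so 1484 × 0.09395 = 139.4 lux.

1480 lux; 139 lux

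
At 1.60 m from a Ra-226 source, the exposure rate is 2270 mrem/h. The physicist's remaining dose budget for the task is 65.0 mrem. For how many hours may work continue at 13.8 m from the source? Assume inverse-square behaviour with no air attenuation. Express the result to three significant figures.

2.13 h

Applying the 1/r² law, rate at 13.8 m:
(1.60/13.8)² = 0.01344, so 2270 × 0.01344 = 30.51 mrem/h.
Stay time = 65.0 mrem ÷ 30.51 mrem/h = 2.130 h.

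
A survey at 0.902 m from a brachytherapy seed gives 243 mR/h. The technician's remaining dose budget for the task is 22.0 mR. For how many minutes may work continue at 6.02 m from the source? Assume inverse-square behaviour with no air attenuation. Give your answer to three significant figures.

242 min

Using I₁d₁² = I₂d₂², rate at 6.02 m:
243 × (0.902/6.02)² = 243 × 0.02245 = 5.455 mR/h.
Stay time = 22.0 mR ÷ 5.455 mR/h = 4.033 h = 242.0 min.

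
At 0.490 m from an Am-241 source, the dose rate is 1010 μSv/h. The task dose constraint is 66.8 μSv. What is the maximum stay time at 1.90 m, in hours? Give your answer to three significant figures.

Applying the 1/r² law, rate at 1.90 m:
1010 × (0.490/1.90)² = 1010 × 0.06651 = 67.18 μSv/h.
Stay time = 66.8 μSv ÷ 67.18 μSv/h = 0.9943 h.

0.994 h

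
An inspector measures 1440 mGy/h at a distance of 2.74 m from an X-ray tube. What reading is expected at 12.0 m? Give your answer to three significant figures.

75.1 mGy/h

By the inverse-square law, the rate at 12.0 m is
1440 × (2.74/12.0)² = 1440 × 0.05214 = 75.08 mGy/h.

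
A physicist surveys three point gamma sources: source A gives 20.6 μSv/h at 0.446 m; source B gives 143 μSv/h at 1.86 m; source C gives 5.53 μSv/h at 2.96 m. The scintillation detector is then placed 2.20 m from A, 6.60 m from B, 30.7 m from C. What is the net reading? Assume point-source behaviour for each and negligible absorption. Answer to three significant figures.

12.3 μSv/h

Each source contributes Iᵢ·(dᵢ/rᵢ)²; contributions add.
A: 20.6 × (0.446/2.20)² = 0.8466 μSv/h
B: 143 × (1.86/6.60)² = 11.36 μSv/h
C: 5.53 × (2.96/30.7)² = 0.05141 μSv/h
Total = 0.8466 + 11.36 + 0.05141 = 12.26 μSv/h.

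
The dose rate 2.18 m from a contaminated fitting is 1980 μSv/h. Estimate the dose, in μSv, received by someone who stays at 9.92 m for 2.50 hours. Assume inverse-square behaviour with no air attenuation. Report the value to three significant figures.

Using I₁d₁² = I₂d₂², rate at 9.92 m:
(2.18/9.92)² = 0.04829, so 1980 × 0.04829 = 95.61 μSv/h.
Dose = rate × time = 95.61 μSv/h × 2.500 h = 239.0 μSv.

239 μSv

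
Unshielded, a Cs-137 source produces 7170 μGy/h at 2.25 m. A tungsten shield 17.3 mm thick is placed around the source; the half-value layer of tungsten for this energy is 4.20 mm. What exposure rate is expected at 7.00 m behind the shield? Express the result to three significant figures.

42.6 μGy/h

Distance alone: (2.25/7.00)² = 0.1033, so 7170 × 0.1033 = 740.7 μGy/h.
Shield: 17.3/4.20 = 4.119 half-value layers → attenuation 2^(−4.119) = 0.05755.
Combined: 740.7 × 0.05755 = 42.63 μGy/h.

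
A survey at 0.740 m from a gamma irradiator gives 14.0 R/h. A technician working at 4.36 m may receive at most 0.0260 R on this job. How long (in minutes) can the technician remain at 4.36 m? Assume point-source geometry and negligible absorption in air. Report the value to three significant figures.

3.87 min

Applying the 1/r² law, rate at 4.36 m:
14.0 × (0.740/4.36)² = 14.0 × 0.02881 = 0.4033 R/h.
Stay time = 0.0260 R ÷ 0.4033 R/h = 0.06447 h = 3.868 min.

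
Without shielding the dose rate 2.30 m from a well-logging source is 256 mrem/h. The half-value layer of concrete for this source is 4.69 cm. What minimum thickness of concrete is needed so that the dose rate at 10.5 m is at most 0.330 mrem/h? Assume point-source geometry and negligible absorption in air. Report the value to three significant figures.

At 10.5 m, distance alone gives (2.30/10.5)² = 0.04798, so 256 × 0.04798 = 12.28 mrem/h.
Further attenuation needed: 12.28/0.330 = 37.21.
n = log₂(37.21) = 5.218 half-value layers.
Thickness = 5.218 × 4.69 cm = 24.47 cm.

24.5 cm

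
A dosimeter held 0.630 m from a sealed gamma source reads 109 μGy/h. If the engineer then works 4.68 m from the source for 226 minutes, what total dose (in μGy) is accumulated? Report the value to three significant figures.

Applying the 1/r² law, rate at 4.68 m:
(0.630/4.68)² = 0.01812, so 109 × 0.01812 = 1.975 μGy/h.
Dose = rate × time = 1.975 μGy/h × 3.767 h = 7.440 μGy.

7.44 μGy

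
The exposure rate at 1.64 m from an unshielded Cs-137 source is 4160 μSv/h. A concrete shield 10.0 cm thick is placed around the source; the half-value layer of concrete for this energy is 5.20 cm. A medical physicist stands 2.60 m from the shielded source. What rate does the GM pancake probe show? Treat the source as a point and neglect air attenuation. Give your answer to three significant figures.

436 μSv/h

Distance alone: 4160 × (1.64/2.60)² = 4160 × 0.3979 = 1655 μSv/h.
Shield: 10.0/5.20 = 1.923 half-value layers → attenuation 2^(−1.923) = 0.2637.
Combined: 1655 × 0.2637 = 436.4 μSv/h.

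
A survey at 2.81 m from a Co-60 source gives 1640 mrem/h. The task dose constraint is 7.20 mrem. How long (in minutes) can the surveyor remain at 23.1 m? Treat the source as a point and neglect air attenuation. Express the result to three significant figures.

Intensity scales as (d₁/d₂)², so rate at 23.1 m:
1640 × (2.81/23.1)² = 1640 × 0.01480 = 24.27 mrem/h.
Stay time = 7.20 mrem ÷ 24.27 mrem/h = 0.2967 h = 17.80 min.

17.8 min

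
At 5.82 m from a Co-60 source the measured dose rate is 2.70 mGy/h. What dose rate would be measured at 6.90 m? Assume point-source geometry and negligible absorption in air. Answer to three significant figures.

1.92 mGy/h

Intensity scales as (d₁/d₂)², so scaling from 5.82 m to 6.90 m:
(5.82/6.90)² = 0.7115, so 2.70 × 0.7115 = 1.921 mGy/h.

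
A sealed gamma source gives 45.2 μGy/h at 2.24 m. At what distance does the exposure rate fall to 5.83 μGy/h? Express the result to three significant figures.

6.24 m

Intensity scales as (d₁/d₂)², so d₂ = d₁·√(I₁/I₂).
I₁/I₂ = 45.2/5.83 = 7.753, so d₂ = 2.24 × √7.753 = 6.237 m.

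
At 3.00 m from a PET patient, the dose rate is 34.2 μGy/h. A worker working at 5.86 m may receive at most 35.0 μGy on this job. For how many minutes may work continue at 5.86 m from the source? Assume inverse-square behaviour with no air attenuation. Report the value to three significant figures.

Applying the 1/r² law, rate at 5.86 m:
(3.00/5.86)² = 0.2621, so 34.2 × 0.2621 = 8.964 μGy/h.
Stay time = 35.0 μGy ÷ 8.964 μGy/h = 3.905 h = 234.3 min.

234 min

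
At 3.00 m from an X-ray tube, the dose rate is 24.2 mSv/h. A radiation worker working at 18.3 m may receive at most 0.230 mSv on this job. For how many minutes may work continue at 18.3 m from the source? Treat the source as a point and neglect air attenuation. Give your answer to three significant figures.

21.2 min

Applying the 1/r² law, rate at 18.3 m:
(3.00/18.3)² = 0.02687, so 24.2 × 0.02687 = 0.6503 mSv/h.
Stay time = 0.230 mSv ÷ 0.6503 mSv/h = 0.3537 h = 21.22 min.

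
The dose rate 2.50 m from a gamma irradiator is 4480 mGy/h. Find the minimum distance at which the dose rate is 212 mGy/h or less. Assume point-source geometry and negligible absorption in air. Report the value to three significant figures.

11.5 m

Since intensity falls as 1/r², d₂ = d₁·√(I₁/I₂).
I₁/I₂ = 4480/212 = 21.13, so d₂ = 2.50 × √21.13 = 11.49 m.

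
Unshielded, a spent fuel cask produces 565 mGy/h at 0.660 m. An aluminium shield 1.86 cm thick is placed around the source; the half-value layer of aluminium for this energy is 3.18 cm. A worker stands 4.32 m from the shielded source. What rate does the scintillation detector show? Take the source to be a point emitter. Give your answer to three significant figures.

8.79 mGy/h

Distance alone: 565 × (0.660/4.32)² = 565 × 0.02334 = 13.19 mGy/h.
Shield: 1.86/3.18 = 0.5849 half-value layers → attenuation 2^(−0.5849) = 0.6667.
Combined: 13.19 × 0.6667 = 8.794 mGy/h.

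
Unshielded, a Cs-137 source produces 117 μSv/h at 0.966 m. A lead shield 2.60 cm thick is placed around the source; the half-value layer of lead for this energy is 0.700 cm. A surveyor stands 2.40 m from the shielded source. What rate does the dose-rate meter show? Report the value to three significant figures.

1.44 μSv/h

Distance alone: 117 × (0.966/2.40)² = 117 × 0.1620 = 18.95 μSv/h.
Shield: 2.60/0.700 = 3.714 half-value layers → attenuation 2^(−3.714) = 0.07620.
Combined: 18.95 × 0.07620 = 1.444 μSv/h.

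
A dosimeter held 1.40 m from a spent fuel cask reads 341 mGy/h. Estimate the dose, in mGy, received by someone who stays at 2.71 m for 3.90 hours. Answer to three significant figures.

By the inverse-square law, rate at 2.71 m:
341 × (1.40/2.71)² = 341 × 0.2669 = 91.01 mGy/h.
Dose = rate × time = 91.01 mGy/h × 3.900 h = 354.9 mGy.

355 mGy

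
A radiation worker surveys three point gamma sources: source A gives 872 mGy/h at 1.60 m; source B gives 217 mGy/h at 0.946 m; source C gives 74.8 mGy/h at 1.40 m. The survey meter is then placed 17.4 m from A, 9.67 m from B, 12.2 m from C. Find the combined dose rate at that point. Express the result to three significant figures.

Each source contributes Iᵢ·(dᵢ/rᵢ)²; contributions add.
A: 872 × (1.60/17.4)² = 7.373 mGy/h
B: 217 × (0.946/9.67)² = 2.077 mGy/h
C: 74.8 × (1.40/12.2)² = 0.9850 mGy/h
Total = 7.373 + 2.077 + 0.9850 = 10.44 mGy/h.

10.4 mGy/h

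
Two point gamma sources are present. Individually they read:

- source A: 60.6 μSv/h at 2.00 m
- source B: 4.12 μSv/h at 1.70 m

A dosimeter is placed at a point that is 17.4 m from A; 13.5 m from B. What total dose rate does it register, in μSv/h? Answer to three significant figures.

0.866 μSv/h

By superposition, sum each source's inverse-square contribution:
A: 60.6 × (2.00/17.4)² = 0.8006 μSv/h
B: 4.12 × (1.70/13.5)² = 0.06533 μSv/h
Total = 0.8006 + 0.06533 = 0.8659 μSv/h.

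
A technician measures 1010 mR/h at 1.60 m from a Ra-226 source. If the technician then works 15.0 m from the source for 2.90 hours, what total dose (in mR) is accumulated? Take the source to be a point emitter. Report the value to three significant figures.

33.3 mR

By the inverse-square law, rate at 15.0 m:
(1.60/15.0)² = 0.01138, so 1010 × 0.01138 = 11.49 mR/h.
Dose = rate × time = 11.49 mR/h × 2.900 h = 33.32 mR.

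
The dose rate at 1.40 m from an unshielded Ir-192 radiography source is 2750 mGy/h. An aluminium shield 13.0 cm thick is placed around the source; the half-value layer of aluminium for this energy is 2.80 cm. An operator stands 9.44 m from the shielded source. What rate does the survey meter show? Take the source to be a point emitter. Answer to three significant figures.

2.42 mGy/h

Distance alone: (1.40/9.44)² = 0.02199, so 2750 × 0.02199 = 60.47 mGy/h.
Shield: 13.0/2.80 = 4.643 half-value layers → attenuation 2^(−4.643) = 0.04002.
Combined: 60.47 × 0.04002 = 2.420 mGy/h.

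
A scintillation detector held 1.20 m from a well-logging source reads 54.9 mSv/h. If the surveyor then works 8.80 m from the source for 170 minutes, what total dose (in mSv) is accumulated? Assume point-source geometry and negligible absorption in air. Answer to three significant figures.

2.89 mSv

Since intensity falls as 1/r², rate at 8.80 m:
54.9 × (1.20/8.80)² = 54.9 × 0.01860 = 1.021 mSv/h.
Dose = rate × time = 1.021 mSv/h × 2.833 h = 2.892 mSv.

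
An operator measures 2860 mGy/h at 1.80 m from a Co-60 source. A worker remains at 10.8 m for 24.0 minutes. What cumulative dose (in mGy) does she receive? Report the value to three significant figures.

Since intensity falls as 1/r², rate at 10.8 m:
2860 × (1.80/10.8)² = 2860 × 0.02778 = 79.45 mGy/h.
Dose = rate × time = 79.45 mGy/h × 0.4000 h = 31.78 mGy.

31.8 mGy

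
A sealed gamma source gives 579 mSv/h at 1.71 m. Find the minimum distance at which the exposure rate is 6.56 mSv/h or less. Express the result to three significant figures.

16.1 m

Using I₁d₁² = I₂d₂², d₂ = d₁·√(I₁/I₂).
I₁/I₂ = 579/6.56 = 88.26, so d₂ = 1.71 × √88.26 = 16.06 m.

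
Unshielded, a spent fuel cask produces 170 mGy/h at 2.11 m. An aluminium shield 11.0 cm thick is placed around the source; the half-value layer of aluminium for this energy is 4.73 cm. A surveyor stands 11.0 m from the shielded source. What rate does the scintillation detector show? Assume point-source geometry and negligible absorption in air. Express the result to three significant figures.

Distance alone: (2.11/11.0)² = 0.03679, so 170 × 0.03679 = 6.254 mGy/h.
Shield: 11.0/4.73 = 2.326 half-value layers → attenuation 2^(−2.326) = 0.1994.
Combined: 6.254 × 0.1994 = 1.247 mGy/h.

1.25 mGy/h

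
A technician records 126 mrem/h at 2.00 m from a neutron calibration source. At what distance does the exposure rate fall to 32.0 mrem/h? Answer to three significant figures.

Intensity scales as (d₁/d₂)², so d₂ = d₁·√(I₁/I₂).
I₁/I₂ = 126/32.0 = 3.938, so d₂ = 2.00 × √3.938 = 3.969 m.

3.97 m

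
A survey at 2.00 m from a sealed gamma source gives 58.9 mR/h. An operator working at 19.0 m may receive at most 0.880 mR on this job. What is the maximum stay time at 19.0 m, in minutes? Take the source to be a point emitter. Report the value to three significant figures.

Intensity scales as (d₁/d₂)², so rate at 19.0 m:
58.9 × (2.00/19.0)² = 58.9 × 0.01108 = 0.6526 mR/h.
Stay time = 0.880 mR ÷ 0.6526 mR/h = 1.348 h = 80.88 min.

80.9 min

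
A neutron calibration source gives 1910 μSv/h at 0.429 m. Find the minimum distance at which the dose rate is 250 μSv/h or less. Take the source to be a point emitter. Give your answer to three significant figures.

Using I₁d₁² = I₂d₂², d₂ = d₁·√(I₁/I₂).
I₁/I₂ = 1910/250 = 7.640, so d₂ = 0.429 × √7.640 = 1.186 m.

1.19 m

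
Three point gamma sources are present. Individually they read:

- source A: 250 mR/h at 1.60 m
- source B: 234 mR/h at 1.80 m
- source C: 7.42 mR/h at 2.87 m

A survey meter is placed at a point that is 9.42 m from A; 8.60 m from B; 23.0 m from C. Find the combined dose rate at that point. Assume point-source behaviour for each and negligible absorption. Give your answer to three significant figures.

By superposition, sum each source's inverse-square contribution:
A: 250 × (1.60/9.42)² = 7.212 mR/h
B: 234 × (1.80/8.60)² = 10.25 mR/h
C: 7.42 × (2.87/23.0)² = 0.1155 mR/h
Total = 7.212 + 10.25 + 0.1155 = 17.58 mR/h.

17.6 mR/h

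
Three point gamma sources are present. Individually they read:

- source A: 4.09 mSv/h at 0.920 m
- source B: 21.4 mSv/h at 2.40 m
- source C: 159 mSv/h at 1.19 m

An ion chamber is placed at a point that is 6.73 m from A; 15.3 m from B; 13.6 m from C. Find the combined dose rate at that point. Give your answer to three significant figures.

1.82 mSv/h

Each source contributes Iᵢ·(dᵢ/rᵢ)²; contributions add.
A: 4.09 × (0.920/6.73)² = 0.07643 mSv/h
B: 21.4 × (2.40/15.3)² = 0.5266 mSv/h
C: 159 × (1.19/13.6)² = 1.217 mSv/h
Total = 0.07643 + 0.5266 + 1.217 = 1.820 mSv/h.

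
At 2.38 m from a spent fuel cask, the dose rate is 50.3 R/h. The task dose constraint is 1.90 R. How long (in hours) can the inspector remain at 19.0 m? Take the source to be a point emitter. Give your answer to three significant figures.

Using I₁d₁² = I₂d₂², rate at 19.0 m:
(2.38/19.0)² = 0.01569, so 50.3 × 0.01569 = 0.7892 R/h.
Stay time = 1.90 R ÷ 0.7892 R/h = 2.408 h.

2.41 h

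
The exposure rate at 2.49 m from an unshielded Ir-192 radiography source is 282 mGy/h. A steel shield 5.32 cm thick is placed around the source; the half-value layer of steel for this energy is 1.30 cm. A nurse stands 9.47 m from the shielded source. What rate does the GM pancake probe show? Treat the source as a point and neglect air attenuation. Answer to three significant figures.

Distance alone: 282 × (2.49/9.47)² = 282 × 0.06914 = 19.50 mGy/h.
Shield: 5.32/1.30 = 4.092 half-value layers → attenuation 2^(−4.092) = 0.05864.
Combined: 19.50 × 0.05864 = 1.143 mGy/h.

1.14 mGy/h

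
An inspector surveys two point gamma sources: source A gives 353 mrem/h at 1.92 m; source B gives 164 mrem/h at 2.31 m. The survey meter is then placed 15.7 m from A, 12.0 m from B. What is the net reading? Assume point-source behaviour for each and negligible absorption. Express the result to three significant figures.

11.4 mrem/h

Each source contributes Iᵢ·(dᵢ/rᵢ)²; contributions add.
A: 353 × (1.92/15.7)² = 5.279 mrem/h
B: 164 × (2.31/12.0)² = 6.077 mrem/h
Total = 5.279 + 6.077 = 11.36 mrem/h.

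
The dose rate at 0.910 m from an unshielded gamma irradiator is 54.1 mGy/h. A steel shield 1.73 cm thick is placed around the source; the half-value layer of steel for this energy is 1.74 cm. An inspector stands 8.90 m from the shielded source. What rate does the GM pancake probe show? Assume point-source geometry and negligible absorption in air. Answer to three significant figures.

0.284 mGy/h

Distance alone: (0.910/8.90)² = 0.01045, so 54.1 × 0.01045 = 0.5653 mGy/h.
Shield: 1.73/1.74 = 0.9943 half-value layers → attenuation 2^(−0.9943) = 0.5020.
Combined: 0.5653 × 0.5020 = 0.2838 mGy/h.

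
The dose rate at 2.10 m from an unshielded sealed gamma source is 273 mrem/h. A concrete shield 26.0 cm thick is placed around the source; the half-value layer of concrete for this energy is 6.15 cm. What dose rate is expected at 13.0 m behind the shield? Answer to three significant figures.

0.380 mrem/h

Distance alone: 273 × (2.10/13.0)² = 273 × 0.02609 = 7.123 mrem/h.
Shield: 26.0/6.15 = 4.228 half-value layers → attenuation 2^(−4.228) = 0.05336.
Combined: 7.123 × 0.05336 = 0.3801 mrem/h.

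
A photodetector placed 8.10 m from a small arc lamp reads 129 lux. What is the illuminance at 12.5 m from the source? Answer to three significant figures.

54.2 lux

Intensity scales as (d₁/d₂)², so scaling from 8.10 m to 12.5 m:
129 × (8.10/12.5)² = 129 × 0.4199 = 54.17 lux.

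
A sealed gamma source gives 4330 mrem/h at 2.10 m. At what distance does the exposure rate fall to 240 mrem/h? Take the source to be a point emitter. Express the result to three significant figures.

Applying the 1/r² law, d₂ = d₁·√(I₁/I₂).
I₁/I₂ = 4330/240 = 18.04, so d₂ = 2.10 × √18.04 = 8.919 m.

8.92 m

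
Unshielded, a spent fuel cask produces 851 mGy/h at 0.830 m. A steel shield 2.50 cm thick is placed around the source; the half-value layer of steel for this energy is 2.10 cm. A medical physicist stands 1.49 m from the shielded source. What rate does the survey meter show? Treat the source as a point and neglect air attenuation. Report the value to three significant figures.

116 mGy/h

Distance alone: (0.830/1.49)² = 0.3103, so 851 × 0.3103 = 264.1 mGy/h.
Shield: 2.50/2.10 = 1.190 half-value layers → attenuation 2^(−1.190) = 0.4383.
Combined: 264.1 × 0.4383 = 115.8 mGy/h.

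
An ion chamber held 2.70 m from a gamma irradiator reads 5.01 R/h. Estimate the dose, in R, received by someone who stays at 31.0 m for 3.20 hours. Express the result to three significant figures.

0.122 R

Applying the 1/r² law, rate at 31.0 m:
5.01 × (2.70/31.0)² = 5.01 × 0.007586 = 0.03801 R/h.
Dose = rate × time = 0.03801 R/h × 3.200 h = 0.1216 R.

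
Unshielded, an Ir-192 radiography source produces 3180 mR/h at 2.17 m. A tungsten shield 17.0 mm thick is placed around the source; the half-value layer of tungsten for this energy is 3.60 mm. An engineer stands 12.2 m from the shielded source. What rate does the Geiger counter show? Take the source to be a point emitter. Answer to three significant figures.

3.81 mR/h

Distance alone: 3180 × (2.17/12.2)² = 3180 × 0.03164 = 100.6 mR/h.
Shield: 17.0/3.60 = 4.722 half-value layers → attenuation 2^(−4.722) = 0.03789.
Combined: 100.6 × 0.03789 = 3.812 mR/h.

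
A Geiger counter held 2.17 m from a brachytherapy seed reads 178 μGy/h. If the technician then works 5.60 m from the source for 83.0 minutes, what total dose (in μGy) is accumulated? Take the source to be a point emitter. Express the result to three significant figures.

37.0 μGy

Applying the 1/r² law, rate at 5.60 m:
178 × (2.17/5.60)² = 178 × 0.1502 = 26.74 μGy/h.
Dose = rate × time = 26.74 μGy/h × 1.383 h = 36.98 μGy.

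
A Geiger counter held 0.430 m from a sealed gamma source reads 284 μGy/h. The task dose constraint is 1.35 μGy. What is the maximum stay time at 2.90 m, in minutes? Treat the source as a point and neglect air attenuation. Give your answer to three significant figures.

Using I₁d₁² = I₂d₂², rate at 2.90 m:
(0.430/2.90)² = 0.02199, so 284 × 0.02199 = 6.245 μGy/h.
Stay time = 1.35 μGy ÷ 6.245 μGy/h = 0.2162 h = 12.97 min.

13.0 min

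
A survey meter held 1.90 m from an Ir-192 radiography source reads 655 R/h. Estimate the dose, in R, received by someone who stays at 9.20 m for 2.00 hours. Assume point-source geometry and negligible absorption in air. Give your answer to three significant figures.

Intensity scales as (d₁/d₂)², so rate at 9.20 m:
(1.90/9.20)² = 0.04265, so 655 × 0.04265 = 27.94 R/h.
Dose = rate × time = 27.94 R/h × 2.000 h = 55.88 R.

55.9 R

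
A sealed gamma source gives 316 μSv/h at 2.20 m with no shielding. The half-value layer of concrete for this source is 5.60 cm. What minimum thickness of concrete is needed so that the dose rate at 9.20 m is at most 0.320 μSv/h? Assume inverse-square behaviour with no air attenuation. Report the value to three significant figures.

At 9.20 m, distance alone gives (2.20/9.20)² = 0.05718, so 316 × 0.05718 = 18.07 μSv/h.
Further attenuation needed: 18.07/0.320 = 56.47.
n = log₂(56.47) = 5.819 half-value layers.
Thickness = 5.819 × 5.60 cm = 32.59 cm.

32.6 cm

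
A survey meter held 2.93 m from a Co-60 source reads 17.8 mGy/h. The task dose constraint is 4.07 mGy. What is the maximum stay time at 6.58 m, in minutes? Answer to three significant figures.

69.2 min

Applying the 1/r² law, rate at 6.58 m:
17.8 × (2.93/6.58)² = 17.8 × 0.1983 = 3.530 mGy/h.
Stay time = 4.07 mGy ÷ 3.530 mGy/h = 1.153 h = 69.18 min.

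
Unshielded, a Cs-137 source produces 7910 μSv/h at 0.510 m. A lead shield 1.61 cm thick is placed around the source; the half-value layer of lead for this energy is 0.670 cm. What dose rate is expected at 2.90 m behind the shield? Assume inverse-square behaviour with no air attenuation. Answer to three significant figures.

46.3 μSv/h

Distance alone: (0.510/2.90)² = 0.03093, so 7910 × 0.03093 = 244.7 μSv/h.
Shield: 1.61/0.670 = 2.403 half-value layers → attenuation 2^(−2.403) = 0.1891.
Combined: 244.7 × 0.1891 = 46.27 μSv/h.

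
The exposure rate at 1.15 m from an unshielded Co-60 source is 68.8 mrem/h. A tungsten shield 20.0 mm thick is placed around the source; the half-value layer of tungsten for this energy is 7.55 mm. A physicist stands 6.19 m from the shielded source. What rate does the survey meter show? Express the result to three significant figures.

Distance alone: (1.15/6.19)² = 0.03452, so 68.8 × 0.03452 = 2.375 mrem/h.
Shield: 20.0/7.55 = 2.649 half-value layers → attenuation 2^(−2.649) = 0.1594.
Combined: 2.375 × 0.1594 = 0.3786 mrem/h.

0.379 mrem/h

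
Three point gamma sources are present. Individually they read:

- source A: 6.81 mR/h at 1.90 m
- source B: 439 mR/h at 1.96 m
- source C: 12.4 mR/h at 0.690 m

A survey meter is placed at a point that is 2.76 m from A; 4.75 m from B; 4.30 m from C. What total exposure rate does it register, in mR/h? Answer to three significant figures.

Each source contributes Iᵢ·(dᵢ/rᵢ)²; contributions add.
A: 6.81 × (1.90/2.76)² = 3.227 mR/h
B: 439 × (1.96/4.75)² = 74.75 mR/h
C: 12.4 × (0.690/4.30)² = 0.3193 mR/h
Total = 3.227 + 74.75 + 0.3193 = 78.30 mR/h.

78.3 mR/h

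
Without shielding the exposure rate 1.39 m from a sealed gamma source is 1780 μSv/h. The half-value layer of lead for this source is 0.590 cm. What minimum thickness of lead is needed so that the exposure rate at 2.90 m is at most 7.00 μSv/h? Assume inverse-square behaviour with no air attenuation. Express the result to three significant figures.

At 2.90 m, distance alone gives (1.39/2.90)² = 0.2297, so 1780 × 0.2297 = 408.9 μSv/h.
Further attenuation needed: 408.9/7.00 = 58.41.
n = log₂(58.41) = 5.868 half-value layers.
Thickness = 5.868 × 0.590 cm = 3.462 cm.

3.46 cm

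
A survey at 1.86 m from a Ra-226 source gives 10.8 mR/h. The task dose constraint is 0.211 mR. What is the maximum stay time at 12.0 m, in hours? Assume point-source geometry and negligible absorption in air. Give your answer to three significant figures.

Since intensity falls as 1/r², rate at 12.0 m:
(1.86/12.0)² = 0.02403, so 10.8 × 0.02403 = 0.2595 mR/h.
Stay time = 0.211 mR ÷ 0.2595 mR/h = 0.8131 h.

0.813 h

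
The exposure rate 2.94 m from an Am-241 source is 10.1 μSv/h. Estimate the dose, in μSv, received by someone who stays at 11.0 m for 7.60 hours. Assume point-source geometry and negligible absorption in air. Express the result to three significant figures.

Intensity scales as (d₁/d₂)², so rate at 11.0 m:
(2.94/11.0)² = 0.07143, so 10.1 × 0.07143 = 0.7214 μSv/h.
Dose = rate × time = 0.7214 μSv/h × 7.600 h = 5.483 μSv.

5.48 μSv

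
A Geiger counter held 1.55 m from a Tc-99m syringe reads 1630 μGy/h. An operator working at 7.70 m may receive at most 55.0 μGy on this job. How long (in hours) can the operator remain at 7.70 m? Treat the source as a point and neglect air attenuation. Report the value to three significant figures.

Since intensity falls as 1/r², rate at 7.70 m:
1630 × (1.55/7.70)² = 1630 × 0.04052 = 66.05 μGy/h.
Stay time = 55.0 μGy ÷ 66.05 μGy/h = 0.8327 h.

0.833 h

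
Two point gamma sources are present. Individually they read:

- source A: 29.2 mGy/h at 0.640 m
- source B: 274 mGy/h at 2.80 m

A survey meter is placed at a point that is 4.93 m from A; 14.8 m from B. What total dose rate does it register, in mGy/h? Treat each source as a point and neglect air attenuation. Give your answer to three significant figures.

Each source contributes Iᵢ·(dᵢ/rᵢ)²; contributions add.
A: 29.2 × (0.640/4.93)² = 0.4921 mGy/h
B: 274 × (2.80/14.8)² = 9.807 mGy/h
Total = 0.4921 + 9.807 = 10.30 mGy/h.

10.3 mGy/h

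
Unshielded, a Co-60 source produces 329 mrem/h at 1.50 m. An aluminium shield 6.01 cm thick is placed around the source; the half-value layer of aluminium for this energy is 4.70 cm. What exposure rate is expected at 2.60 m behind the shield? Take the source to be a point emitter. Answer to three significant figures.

Distance alone: (1.50/2.60)² = 0.3328, so 329 × 0.3328 = 109.5 mrem/h.
Shield: 6.01/4.70 = 1.279 half-value layers → attenuation 2^(−1.279) = 0.4121.
Combined: 109.5 × 0.4121 = 45.12 mrem/h.

45.1 mrem/h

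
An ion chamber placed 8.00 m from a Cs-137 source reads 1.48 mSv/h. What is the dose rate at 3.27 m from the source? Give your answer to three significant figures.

8.86 mSv/h

By the inverse-square law, scaling from 8.00 m to 3.27 m:
(8.00/3.27)² = 5.985, so 1.48 × 5.985 = 8.858 mSv/h.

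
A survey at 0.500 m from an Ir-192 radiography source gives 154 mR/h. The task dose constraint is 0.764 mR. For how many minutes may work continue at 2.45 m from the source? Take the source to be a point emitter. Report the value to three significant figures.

7.15 min

Since intensity falls as 1/r², rate at 2.45 m:
154 × (0.500/2.45)² = 154 × 0.04165 = 6.414 mR/h.
Stay time = 0.764 mR ÷ 6.414 mR/h = 0.1191 h = 7.146 min.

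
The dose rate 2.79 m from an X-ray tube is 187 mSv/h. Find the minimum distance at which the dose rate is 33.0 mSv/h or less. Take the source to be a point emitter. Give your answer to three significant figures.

6.64 m

Applying the 1/r² law, d₂ = d₁·√(I₁/I₂).
I₁/I₂ = 187/33.0 = 5.667, so d₂ = 2.79 × √5.667 = 6.642 m.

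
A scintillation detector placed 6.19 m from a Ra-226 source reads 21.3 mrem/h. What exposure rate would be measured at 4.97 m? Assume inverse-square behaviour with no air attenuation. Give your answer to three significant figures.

33.0 mrem/h

By the inverse-square law, scaling from 6.19 m to 4.97 m:
21.3 × (6.19/4.97)² = 21.3 × 1.551 = 33.04 mrem/h.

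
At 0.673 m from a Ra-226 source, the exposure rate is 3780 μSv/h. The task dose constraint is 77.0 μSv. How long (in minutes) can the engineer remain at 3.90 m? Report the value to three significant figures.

41.0 min

Intensity scales as (d₁/d₂)², so rate at 3.90 m:
3780 × (0.673/3.90)² = 3780 × 0.02978 = 112.6 μSv/h.
Stay time = 77.0 μSv ÷ 112.6 μSv/h = 0.6838 h = 41.03 min.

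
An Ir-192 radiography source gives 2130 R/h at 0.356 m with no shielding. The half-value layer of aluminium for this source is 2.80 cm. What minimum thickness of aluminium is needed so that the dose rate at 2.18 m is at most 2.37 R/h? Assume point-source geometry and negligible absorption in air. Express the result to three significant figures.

At 2.18 m, distance alone gives 2130 × (0.356/2.18)² = 2130 × 0.02667 = 56.81 R/h.
Further attenuation needed: 56.81/2.37 = 23.97.
n = log₂(23.97) = 4.583 half-value layers.
Thickness = 4.583 × 2.80 cm = 12.83 cm.

12.8 cm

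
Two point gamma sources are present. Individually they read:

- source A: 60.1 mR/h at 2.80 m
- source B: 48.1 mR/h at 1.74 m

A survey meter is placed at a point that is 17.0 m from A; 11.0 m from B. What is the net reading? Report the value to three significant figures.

2.83 mR/h

Each source contributes Iᵢ·(dᵢ/rᵢ)²; contributions add.
A: 60.1 × (2.80/17.0)² = 1.630 mR/h
B: 48.1 × (1.74/11.0)² = 1.204 mR/h
Total = 1.630 + 1.204 = 2.834 mR/h.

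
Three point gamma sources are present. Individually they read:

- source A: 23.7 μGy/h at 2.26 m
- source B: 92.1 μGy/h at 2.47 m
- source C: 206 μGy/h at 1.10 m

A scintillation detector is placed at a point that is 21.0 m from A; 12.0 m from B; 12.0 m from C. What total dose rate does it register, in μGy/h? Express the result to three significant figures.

5.91 μGy/h

Each source contributes Iᵢ·(dᵢ/rᵢ)²; contributions add.
A: 23.7 × (2.26/21.0)² = 0.2745 μGy/h
B: 92.1 × (2.47/12.0)² = 3.902 μGy/h
C: 206 × (1.10/12.0)² = 1.731 μGy/h
Total = 0.2745 + 3.902 + 1.731 = 5.908 μGy/h.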